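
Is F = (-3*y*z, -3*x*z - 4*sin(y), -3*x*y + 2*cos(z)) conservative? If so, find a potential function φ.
Yes, F is conservative. φ = -3*x*y*z + 2*sin(z) + 4*cos(y)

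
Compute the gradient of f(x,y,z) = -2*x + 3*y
(-2, 3, 0)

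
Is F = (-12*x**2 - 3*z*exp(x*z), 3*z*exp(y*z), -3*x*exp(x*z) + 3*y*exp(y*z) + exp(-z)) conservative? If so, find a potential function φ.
Yes, F is conservative. φ = -4*x**3 - 3*exp(x*z) + 3*exp(y*z) - exp(-z)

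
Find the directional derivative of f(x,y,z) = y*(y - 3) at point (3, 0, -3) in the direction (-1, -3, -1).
9*sqrt(11)/11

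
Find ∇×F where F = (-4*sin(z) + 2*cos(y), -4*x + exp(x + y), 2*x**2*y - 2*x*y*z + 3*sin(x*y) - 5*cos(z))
(x*(2*x - 2*z + 3*cos(x*y)), -4*x*y + 2*y*z - 3*y*cos(x*y) - 4*cos(z), exp(x + y) + 2*sin(y) - 4)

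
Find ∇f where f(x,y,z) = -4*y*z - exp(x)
(-exp(x), -4*z, -4*y)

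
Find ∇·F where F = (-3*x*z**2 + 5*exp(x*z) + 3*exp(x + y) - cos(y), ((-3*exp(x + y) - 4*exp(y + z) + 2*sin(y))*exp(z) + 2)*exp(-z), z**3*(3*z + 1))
12*z**3 + 5*z*exp(x*z) - 4*exp(y + z) + 2*cos(y)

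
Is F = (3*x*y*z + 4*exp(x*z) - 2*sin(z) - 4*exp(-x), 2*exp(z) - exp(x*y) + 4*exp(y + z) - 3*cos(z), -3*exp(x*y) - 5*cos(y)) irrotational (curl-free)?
No, ∇×F = (-3*x*exp(x*y) - 2*exp(z) - 4*exp(y + z) + 5*sin(y) - 3*sin(z), 3*x*y + 4*x*exp(x*z) + 3*y*exp(x*y) - 2*cos(z), -3*x*z - y*exp(x*y))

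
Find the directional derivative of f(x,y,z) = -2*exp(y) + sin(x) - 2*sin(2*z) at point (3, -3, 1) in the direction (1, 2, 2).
(-4 + (cos(3) - 8*cos(2))*exp(3))*exp(-3)/3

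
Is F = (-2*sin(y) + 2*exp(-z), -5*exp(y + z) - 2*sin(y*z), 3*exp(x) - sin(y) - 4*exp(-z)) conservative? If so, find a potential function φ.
No, ∇×F = (2*y*cos(y*z) + 5*exp(y + z) - cos(y), -3*exp(x) - 2*exp(-z), 2*cos(y)) ≠ 0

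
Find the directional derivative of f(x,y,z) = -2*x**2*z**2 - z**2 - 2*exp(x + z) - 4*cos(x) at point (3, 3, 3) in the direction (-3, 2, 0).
6*sqrt(13)*(-2*sin(3) + 54 + exp(6))/13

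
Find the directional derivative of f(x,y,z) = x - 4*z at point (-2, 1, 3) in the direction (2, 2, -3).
14*sqrt(17)/17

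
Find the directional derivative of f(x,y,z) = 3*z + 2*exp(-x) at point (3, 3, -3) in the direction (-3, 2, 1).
3*sqrt(14)*(2 + exp(3))*exp(-3)/14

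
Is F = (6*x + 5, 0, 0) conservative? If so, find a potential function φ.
Yes, F is conservative. φ = x*(3*x + 5)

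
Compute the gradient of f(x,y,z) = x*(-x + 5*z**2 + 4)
(-2*x + 5*z**2 + 4, 0, 10*x*z)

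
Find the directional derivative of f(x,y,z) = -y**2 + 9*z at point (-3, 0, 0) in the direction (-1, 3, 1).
9*sqrt(11)/11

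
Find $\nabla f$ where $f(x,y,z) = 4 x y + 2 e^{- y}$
(4*y, 4*x - 2*exp(-y), 0)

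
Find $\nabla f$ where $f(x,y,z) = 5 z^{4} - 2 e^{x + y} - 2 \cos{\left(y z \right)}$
(-2*exp(x + y), 2*z*sin(y*z) - 2*exp(x + y), 2*y*sin(y*z) + 20*z**3)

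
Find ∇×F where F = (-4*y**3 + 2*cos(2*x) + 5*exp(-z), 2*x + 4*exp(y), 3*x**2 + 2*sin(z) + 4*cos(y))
(-4*sin(y), -6*x - 5*exp(-z), 12*y**2 + 2)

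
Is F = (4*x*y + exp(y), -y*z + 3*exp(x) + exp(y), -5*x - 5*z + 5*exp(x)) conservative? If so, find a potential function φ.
No, ∇×F = (y, 5 - 5*exp(x), -4*x + 3*exp(x) - exp(y)) ≠ 0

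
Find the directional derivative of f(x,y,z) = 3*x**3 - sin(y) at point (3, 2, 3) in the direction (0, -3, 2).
3*sqrt(13)*cos(2)/13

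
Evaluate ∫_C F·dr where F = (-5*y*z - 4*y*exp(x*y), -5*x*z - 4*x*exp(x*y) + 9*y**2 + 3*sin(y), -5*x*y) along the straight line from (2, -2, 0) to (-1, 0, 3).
3*cos(2) + 4*exp(-4) + 17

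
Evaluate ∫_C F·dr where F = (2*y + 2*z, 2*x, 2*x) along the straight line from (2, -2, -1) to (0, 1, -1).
12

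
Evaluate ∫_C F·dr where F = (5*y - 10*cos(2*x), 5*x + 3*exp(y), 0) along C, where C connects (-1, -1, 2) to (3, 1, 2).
-5*sin(2) - 3*exp(-1) - 5*sin(6) + 3*E + 10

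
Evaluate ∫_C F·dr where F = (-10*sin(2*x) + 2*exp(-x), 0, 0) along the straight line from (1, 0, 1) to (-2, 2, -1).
-2*exp(2) + 5*cos(4) + 2*exp(-1) - 5*cos(2)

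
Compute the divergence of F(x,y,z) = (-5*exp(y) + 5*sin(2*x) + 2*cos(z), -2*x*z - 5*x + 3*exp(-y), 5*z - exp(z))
-exp(z) + 10*cos(2*x) + 5 - 3*exp(-y)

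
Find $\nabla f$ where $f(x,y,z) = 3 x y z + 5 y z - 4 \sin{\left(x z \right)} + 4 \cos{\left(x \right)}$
(3*y*z - 4*z*cos(x*z) - 4*sin(x), z*(3*x + 5), 3*x*y - 4*x*cos(x*z) + 5*y)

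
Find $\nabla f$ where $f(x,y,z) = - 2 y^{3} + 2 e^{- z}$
(0, -6*y**2, -2*exp(-z))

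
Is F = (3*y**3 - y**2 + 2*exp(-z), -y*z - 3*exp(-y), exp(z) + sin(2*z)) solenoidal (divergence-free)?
No, ∇·F = -z + exp(z) + 2*cos(2*z) + 3*exp(-y)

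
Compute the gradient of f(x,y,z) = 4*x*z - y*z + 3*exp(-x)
(4*z - 3*exp(-x), -z, 4*x - y)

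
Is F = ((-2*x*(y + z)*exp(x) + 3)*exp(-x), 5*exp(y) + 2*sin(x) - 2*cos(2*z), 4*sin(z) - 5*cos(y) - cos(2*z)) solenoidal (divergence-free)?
No, ∇·F = -2*y - 2*z + 5*exp(y) + 2*sin(2*z) + 4*cos(z) - 3*exp(-x)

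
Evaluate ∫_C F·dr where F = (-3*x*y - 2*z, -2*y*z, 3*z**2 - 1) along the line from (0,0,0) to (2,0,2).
2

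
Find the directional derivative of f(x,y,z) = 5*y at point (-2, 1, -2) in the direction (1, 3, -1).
15*sqrt(11)/11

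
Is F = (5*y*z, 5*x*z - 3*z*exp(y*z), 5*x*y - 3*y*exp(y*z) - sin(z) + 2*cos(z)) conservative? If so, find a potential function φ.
Yes, F is conservative. φ = 5*x*y*z - 3*exp(y*z) + 2*sin(z) + cos(z)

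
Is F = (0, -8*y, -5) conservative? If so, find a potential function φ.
Yes, F is conservative. φ = -4*y**2 - 5*z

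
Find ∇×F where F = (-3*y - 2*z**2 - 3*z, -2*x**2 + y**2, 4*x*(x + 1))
(0, -8*x - 4*z - 7, 3 - 4*x)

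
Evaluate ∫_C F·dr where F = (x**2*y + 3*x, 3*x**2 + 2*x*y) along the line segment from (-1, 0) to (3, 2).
142/3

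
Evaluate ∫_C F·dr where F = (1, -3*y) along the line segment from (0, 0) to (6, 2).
0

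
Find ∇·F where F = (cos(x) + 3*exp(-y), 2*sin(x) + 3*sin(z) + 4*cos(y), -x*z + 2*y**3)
-x - sin(x) - 4*sin(y)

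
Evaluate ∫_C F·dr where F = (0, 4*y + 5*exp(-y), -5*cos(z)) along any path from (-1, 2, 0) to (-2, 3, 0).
-5*exp(-3) + 5*exp(-2) + 10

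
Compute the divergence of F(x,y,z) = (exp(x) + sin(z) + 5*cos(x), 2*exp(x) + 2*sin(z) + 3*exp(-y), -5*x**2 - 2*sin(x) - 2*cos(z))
exp(x) - 5*sin(x) + 2*sin(z) - 3*exp(-y)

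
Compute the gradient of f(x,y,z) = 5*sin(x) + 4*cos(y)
(5*cos(x), -4*sin(y), 0)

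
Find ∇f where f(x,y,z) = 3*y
(0, 3, 0)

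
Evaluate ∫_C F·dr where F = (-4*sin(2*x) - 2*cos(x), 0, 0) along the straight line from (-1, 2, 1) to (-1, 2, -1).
0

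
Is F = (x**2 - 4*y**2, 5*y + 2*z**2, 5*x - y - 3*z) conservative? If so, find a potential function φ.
No, ∇×F = (-4*z - 1, -5, 8*y) ≠ 0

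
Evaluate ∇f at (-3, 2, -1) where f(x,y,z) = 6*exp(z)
(0, 0, 6*exp(-1))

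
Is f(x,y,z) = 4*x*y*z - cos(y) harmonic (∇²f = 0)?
No, ∇²f = cos(y)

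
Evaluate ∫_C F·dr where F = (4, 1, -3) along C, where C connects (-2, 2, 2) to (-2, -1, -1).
6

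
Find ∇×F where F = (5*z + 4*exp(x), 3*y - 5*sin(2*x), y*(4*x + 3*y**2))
(4*x + 9*y**2, 5 - 4*y, -10*cos(2*x))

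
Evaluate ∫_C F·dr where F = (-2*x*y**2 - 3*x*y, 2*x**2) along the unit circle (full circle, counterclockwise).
0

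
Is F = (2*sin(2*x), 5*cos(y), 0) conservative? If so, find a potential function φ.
Yes, F is conservative. φ = 5*sin(y) - cos(2*x)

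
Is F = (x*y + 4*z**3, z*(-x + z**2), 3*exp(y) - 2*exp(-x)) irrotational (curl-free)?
No, ∇×F = (x - 3*z**2 + 3*exp(y), 12*z**2 - 2*exp(-x), -x - z)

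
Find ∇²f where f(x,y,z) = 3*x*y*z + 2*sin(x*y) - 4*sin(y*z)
-2*x**2*sin(x*y) - 2*y**2*sin(x*y) + 4*y**2*sin(y*z) + 4*z**2*sin(y*z)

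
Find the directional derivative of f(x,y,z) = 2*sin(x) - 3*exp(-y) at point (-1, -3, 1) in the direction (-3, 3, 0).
sqrt(2)*(-cos(1) + 3*exp(3)/2)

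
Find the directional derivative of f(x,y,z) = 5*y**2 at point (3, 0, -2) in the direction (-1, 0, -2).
0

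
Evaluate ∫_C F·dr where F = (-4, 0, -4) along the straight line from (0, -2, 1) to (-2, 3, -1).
16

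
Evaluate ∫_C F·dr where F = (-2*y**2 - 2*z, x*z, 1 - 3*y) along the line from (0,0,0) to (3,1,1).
-9/2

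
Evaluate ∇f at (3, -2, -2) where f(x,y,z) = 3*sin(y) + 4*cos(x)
(-4*sin(3), 3*cos(2), 0)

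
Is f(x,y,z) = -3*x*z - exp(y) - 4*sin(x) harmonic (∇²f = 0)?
No, ∇²f = -exp(y) + 4*sin(x)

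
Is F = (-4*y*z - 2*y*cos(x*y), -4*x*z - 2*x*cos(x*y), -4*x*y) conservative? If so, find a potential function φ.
Yes, F is conservative. φ = -4*x*y*z - 2*sin(x*y)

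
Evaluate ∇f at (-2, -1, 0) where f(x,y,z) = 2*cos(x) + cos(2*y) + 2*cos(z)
(2*sin(2), 2*sin(2), 0)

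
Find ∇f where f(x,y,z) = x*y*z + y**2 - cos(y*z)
(y*z, x*z + 2*y + z*sin(y*z), y*(x + sin(y*z)))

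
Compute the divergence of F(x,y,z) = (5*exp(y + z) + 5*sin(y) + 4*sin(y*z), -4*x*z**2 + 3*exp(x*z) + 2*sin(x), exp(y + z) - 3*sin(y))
exp(y + z)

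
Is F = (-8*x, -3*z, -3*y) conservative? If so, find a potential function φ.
Yes, F is conservative. φ = -4*x**2 - 3*y*z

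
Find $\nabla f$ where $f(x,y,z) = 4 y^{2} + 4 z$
(0, 8*y, 4)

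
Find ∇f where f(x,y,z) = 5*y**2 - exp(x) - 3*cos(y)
(-exp(x), 10*y + 3*sin(y), 0)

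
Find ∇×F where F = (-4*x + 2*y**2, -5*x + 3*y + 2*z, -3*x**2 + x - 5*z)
(-2, 6*x - 1, -4*y - 5)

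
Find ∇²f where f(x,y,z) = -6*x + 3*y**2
6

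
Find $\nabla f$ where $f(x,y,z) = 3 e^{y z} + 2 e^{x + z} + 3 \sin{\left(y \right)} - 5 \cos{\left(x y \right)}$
(5*y*sin(x*y) + 2*exp(x + z), 5*x*sin(x*y) + 3*z*exp(y*z) + 3*cos(y), 3*y*exp(y*z) + 2*exp(x + z))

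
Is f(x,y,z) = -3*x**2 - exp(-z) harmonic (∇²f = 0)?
No, ∇²f = -6 - exp(-z)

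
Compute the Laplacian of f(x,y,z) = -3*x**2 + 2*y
-6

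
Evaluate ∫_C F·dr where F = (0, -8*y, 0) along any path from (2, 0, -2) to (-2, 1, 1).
-4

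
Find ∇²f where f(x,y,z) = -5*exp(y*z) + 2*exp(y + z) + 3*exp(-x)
-5*y**2*exp(y*z) - 5*z**2*exp(y*z) + 4*exp(y + z) + 3*exp(-x)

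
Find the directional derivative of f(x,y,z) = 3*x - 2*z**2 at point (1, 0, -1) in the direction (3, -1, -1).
5*sqrt(11)/11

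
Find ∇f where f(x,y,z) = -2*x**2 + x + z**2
(1 - 4*x, 0, 2*z)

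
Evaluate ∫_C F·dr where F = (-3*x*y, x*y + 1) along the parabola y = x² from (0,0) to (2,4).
24/5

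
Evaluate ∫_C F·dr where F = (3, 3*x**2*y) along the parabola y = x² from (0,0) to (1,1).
4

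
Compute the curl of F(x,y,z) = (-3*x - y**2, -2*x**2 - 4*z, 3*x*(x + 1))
(4, -6*x - 3, -4*x + 2*y)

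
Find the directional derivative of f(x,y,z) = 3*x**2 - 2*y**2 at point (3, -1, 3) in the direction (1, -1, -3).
14*sqrt(11)/11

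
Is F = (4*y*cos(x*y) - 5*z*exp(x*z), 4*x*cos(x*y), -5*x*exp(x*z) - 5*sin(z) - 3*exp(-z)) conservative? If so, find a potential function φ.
Yes, F is conservative. φ = -5*exp(x*z) + 4*sin(x*y) + 5*cos(z) + 3*exp(-z)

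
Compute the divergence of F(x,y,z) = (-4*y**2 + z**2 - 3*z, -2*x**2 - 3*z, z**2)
2*z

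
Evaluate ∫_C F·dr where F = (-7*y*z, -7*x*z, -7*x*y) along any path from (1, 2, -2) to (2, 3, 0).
-28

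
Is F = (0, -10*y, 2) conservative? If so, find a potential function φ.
Yes, F is conservative. φ = -5*y**2 + 2*z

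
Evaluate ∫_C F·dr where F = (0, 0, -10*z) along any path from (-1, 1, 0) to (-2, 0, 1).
-5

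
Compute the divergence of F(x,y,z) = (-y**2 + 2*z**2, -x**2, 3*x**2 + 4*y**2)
0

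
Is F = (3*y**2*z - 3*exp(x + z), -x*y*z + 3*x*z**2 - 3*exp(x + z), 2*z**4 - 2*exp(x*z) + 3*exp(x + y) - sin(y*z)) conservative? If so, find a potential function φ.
No, ∇×F = (x*y - 6*x*z - z*cos(y*z) + 3*exp(x + y) + 3*exp(x + z), 3*y**2 + 2*z*exp(x*z) - 3*exp(x + y) - 3*exp(x + z), -7*y*z + 3*z**2 - 3*exp(x + z)) ≠ 0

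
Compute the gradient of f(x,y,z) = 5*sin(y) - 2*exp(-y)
(0, 5*cos(y) + 2*exp(-y), 0)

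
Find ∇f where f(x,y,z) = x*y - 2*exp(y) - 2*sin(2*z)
(y, x - 2*exp(y), -4*cos(2*z))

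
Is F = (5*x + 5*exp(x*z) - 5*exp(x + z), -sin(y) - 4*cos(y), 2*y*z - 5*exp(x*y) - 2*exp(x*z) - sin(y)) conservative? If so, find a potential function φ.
No, ∇×F = (-5*x*exp(x*y) + 2*z - cos(y), 5*x*exp(x*z) + 5*y*exp(x*y) + 2*z*exp(x*z) - 5*exp(x + z), 0) ≠ 0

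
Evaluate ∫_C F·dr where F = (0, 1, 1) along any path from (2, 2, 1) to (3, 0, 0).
-3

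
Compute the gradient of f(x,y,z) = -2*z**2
(0, 0, -4*z)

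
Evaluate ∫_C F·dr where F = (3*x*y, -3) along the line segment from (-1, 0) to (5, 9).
216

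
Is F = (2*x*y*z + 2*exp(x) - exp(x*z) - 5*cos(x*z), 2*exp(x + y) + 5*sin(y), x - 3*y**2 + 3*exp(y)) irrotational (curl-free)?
No, ∇×F = (-6*y + 3*exp(y), 2*x*y - x*exp(x*z) + 5*x*sin(x*z) - 1, -2*x*z + 2*exp(x + y))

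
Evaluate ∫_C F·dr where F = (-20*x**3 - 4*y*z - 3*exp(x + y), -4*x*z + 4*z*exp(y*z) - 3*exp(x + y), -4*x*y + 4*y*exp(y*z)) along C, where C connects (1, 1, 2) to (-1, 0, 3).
-exp(2) - 3*exp(-1) + 12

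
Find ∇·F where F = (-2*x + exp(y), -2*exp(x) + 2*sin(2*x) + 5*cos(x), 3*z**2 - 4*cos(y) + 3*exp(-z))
6*z - 2 - 3*exp(-z)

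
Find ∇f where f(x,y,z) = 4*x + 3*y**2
(4, 6*y, 0)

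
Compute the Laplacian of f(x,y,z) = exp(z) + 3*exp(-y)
exp(z) + 3*exp(-y)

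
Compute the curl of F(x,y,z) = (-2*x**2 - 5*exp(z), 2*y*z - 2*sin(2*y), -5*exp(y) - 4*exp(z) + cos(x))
(-2*y - 5*exp(y), -5*exp(z) + sin(x), 0)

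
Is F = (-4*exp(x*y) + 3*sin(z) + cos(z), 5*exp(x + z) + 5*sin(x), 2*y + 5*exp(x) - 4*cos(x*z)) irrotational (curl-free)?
No, ∇×F = (2 - 5*exp(x + z), -4*z*sin(x*z) - 5*exp(x) - sin(z) + 3*cos(z), 4*x*exp(x*y) + 5*exp(x + z) + 5*cos(x))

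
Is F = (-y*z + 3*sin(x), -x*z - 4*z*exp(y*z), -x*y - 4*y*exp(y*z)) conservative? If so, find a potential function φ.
Yes, F is conservative. φ = -x*y*z - 4*exp(y*z) - 3*cos(x)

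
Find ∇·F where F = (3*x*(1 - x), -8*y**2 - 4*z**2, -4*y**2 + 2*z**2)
-6*x - 16*y + 4*z + 3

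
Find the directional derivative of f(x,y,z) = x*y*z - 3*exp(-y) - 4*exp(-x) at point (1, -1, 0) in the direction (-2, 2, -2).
sqrt(3)*(-4 + E + 3*exp(2))*exp(-1)/3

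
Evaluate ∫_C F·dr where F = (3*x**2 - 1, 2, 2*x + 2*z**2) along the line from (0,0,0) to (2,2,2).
58/3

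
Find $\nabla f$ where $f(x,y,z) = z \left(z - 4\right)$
(0, 0, 2*z - 4)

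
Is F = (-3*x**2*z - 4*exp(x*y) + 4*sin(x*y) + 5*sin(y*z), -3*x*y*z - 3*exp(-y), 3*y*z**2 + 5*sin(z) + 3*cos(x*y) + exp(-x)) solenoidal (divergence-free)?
No, ∇·F = -9*x*z + 6*y*z - 4*y*exp(x*y) + 4*y*cos(x*y) + 5*cos(z) + 3*exp(-y)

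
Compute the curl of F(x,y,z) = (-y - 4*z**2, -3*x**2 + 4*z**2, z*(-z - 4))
(-8*z, -8*z, 1 - 6*x)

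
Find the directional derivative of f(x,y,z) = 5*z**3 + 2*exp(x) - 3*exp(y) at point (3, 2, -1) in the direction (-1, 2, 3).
sqrt(14)*(-6*exp(2) - 2*exp(3) + 45)/14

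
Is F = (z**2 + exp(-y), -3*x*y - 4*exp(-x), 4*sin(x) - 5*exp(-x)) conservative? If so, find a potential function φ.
No, ∇×F = (0, 2*z - 4*cos(x) - 5*exp(-x), -3*y + exp(-y) + 4*exp(-x)) ≠ 0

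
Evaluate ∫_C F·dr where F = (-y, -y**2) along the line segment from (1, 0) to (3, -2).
14/3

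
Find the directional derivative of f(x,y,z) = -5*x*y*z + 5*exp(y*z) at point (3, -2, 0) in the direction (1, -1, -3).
-60*sqrt(11)/11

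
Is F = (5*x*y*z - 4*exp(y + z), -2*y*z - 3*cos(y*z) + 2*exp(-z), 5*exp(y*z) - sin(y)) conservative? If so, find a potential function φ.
No, ∇×F = (-3*y*sin(y*z) + 2*y + 5*z*exp(y*z) - cos(y) + 2*exp(-z), 5*x*y - 4*exp(y + z), -5*x*z + 4*exp(y + z)) ≠ 0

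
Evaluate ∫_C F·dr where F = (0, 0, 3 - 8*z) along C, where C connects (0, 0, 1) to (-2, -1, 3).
-26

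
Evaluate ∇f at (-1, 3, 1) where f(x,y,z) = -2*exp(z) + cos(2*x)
(2*sin(2), 0, -2*E)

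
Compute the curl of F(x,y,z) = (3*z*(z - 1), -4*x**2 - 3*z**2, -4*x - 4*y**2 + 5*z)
(-8*y + 6*z, 6*z + 1, -8*x)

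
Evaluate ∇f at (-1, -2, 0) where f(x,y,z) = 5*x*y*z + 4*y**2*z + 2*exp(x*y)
(-4*exp(2), -2*exp(2), 26)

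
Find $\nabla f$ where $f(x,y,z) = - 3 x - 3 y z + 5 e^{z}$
(-3, -3*z, -3*y + 5*exp(z))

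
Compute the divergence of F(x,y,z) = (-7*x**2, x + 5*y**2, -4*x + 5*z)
-14*x + 10*y + 5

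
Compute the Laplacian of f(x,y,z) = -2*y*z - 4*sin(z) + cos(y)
4*sin(z) - cos(y)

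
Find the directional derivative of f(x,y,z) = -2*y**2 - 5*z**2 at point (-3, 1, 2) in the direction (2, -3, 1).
-4*sqrt(14)/7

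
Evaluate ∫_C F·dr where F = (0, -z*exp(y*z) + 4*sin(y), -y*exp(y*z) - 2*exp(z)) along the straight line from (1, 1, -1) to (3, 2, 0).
-3 + 3*exp(-1) - 4*cos(2) + 4*cos(1)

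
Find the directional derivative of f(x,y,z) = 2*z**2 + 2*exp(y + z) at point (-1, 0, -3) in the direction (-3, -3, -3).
sqrt(3)*(-4/3 + 4*exp(3))*exp(-3)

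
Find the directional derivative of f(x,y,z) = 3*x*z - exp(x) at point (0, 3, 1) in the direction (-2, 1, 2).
-4/3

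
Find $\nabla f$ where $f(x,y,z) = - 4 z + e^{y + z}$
(0, exp(y + z), exp(y + z) - 4)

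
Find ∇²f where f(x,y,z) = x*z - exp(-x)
-exp(-x)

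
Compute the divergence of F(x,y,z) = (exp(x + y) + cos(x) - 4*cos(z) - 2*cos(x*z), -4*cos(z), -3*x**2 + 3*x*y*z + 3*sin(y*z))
3*x*y + 3*y*cos(y*z) + 2*z*sin(x*z) + exp(x + y) - sin(x)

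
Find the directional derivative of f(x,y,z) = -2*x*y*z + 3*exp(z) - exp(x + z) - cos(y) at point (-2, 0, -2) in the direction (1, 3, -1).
3*sqrt(11)*(-8*exp(2) - 1)*exp(-2)/11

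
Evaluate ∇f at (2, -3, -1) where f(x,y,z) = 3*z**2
(0, 0, -6)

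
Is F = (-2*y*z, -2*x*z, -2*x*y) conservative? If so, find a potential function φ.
Yes, F is conservative. φ = -2*x*y*z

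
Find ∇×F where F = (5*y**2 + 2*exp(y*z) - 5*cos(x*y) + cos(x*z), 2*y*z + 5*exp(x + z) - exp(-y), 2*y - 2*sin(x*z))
(-2*y - 5*exp(x + z) + 2, -x*sin(x*z) + 2*y*exp(y*z) + 2*z*cos(x*z), -5*x*sin(x*y) - 10*y - 2*z*exp(y*z) + 5*exp(x + z))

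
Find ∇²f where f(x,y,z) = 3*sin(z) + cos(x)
-3*sin(z) - cos(x)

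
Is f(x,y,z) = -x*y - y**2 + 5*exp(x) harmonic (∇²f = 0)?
No, ∇²f = 5*exp(x) - 2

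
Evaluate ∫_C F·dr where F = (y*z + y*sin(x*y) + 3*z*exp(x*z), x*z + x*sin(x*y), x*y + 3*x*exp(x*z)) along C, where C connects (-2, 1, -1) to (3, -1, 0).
-3*exp(2) + cos(2) - cos(3) + 1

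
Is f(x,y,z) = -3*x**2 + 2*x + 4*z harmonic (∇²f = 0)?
No, ∇²f = -6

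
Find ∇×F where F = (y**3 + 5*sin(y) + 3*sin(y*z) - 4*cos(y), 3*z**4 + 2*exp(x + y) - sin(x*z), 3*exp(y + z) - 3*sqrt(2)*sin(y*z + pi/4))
(x*cos(x*z) - 12*z**3 - 3*sqrt(2)*z*cos(y*z + pi/4) + 3*exp(y + z), 3*y*cos(y*z), -3*y**2 - z*cos(x*z) - 3*z*cos(y*z) + 2*exp(x + y) - 4*sin(y) - 5*cos(y))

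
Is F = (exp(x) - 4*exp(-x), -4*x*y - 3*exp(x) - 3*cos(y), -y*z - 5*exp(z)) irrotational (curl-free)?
No, ∇×F = (-z, 0, -4*y - 3*exp(x))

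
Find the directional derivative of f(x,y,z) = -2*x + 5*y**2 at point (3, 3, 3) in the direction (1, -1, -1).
-32*sqrt(3)/3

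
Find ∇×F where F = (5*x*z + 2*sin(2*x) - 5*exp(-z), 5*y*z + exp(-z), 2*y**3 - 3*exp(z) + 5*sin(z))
(6*y**2 - 5*y + exp(-z), 5*x + 5*exp(-z), 0)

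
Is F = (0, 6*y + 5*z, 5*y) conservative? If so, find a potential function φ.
Yes, F is conservative. φ = y*(3*y + 5*z)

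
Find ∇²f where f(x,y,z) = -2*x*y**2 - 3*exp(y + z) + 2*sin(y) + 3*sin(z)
-4*x - 6*exp(y + z) - 2*sin(y) - 3*sin(z)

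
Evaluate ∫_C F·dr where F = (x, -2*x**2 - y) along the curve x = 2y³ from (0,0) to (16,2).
-142/7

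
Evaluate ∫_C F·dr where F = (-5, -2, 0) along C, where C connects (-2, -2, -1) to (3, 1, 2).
-31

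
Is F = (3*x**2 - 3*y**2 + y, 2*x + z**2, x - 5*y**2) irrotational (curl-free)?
No, ∇×F = (-10*y - 2*z, -1, 6*y + 1)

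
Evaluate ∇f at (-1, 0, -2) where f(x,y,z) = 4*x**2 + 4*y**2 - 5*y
(-8, -5, 0)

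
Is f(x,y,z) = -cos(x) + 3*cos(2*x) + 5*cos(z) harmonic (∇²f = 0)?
No, ∇²f = cos(x) - 12*cos(2*x) - 5*cos(z)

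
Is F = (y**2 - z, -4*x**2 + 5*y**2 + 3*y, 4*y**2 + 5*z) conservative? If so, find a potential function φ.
No, ∇×F = (8*y, -1, -8*x - 2*y) ≠ 0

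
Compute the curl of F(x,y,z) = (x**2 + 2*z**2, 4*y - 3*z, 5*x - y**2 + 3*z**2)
(3 - 2*y, 4*z - 5, 0)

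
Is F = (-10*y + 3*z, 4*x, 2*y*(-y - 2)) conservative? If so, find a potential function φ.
No, ∇×F = (-4*y - 4, 3, 14) ≠ 0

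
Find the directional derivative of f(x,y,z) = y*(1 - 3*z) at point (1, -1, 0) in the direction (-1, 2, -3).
-sqrt(14)/2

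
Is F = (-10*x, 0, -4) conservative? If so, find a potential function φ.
Yes, F is conservative. φ = -5*x**2 - 4*z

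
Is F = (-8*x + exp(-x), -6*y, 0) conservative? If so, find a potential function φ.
Yes, F is conservative. φ = -4*x**2 - 3*y**2 - exp(-x)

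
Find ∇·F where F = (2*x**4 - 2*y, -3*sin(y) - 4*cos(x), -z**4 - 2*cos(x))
8*x**3 - 4*z**3 - 3*cos(y)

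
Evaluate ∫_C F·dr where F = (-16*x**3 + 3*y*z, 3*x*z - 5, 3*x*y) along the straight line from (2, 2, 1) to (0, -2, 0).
72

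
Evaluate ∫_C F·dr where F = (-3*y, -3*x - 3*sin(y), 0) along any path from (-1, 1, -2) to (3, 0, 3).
-3*cos(1)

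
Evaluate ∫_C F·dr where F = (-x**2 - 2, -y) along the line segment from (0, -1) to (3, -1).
-15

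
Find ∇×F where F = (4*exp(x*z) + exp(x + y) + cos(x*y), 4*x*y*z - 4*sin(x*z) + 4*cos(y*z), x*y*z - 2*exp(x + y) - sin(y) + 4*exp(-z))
(-4*x*y + x*z + 4*x*cos(x*z) + 4*y*sin(y*z) - 2*exp(x + y) - cos(y), 4*x*exp(x*z) - y*z + 2*exp(x + y), x*sin(x*y) + 4*y*z - 4*z*cos(x*z) - exp(x + y))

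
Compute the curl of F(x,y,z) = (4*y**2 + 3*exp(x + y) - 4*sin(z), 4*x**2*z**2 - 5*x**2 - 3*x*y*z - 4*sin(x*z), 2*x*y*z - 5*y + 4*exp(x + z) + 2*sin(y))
(-8*x**2*z + 3*x*y + 2*x*z + 4*x*cos(x*z) + 2*cos(y) - 5, -2*y*z - 4*exp(x + z) - 4*cos(z), 8*x*z**2 - 10*x - 3*y*z - 8*y - 4*z*cos(x*z) - 3*exp(x + y))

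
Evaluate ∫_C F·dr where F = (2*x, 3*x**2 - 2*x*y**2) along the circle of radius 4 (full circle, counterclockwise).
-128*pi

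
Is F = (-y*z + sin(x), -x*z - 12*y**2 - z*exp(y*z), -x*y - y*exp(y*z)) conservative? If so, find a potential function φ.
Yes, F is conservative. φ = -x*y*z - 4*y**3 - exp(y*z) - cos(x)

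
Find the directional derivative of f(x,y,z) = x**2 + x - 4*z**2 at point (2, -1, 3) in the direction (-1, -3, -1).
19*sqrt(11)/11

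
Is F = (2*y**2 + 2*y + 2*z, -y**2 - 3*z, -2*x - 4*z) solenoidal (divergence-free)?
No, ∇·F = -2*y - 4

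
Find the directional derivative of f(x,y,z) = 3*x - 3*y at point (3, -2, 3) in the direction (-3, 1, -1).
-12*sqrt(11)/11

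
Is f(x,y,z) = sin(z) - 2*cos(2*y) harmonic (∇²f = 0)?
No, ∇²f = -sin(z) + 8*cos(2*y)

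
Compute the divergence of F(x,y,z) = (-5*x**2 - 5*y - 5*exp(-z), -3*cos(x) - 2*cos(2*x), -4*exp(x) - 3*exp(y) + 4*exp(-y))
-10*x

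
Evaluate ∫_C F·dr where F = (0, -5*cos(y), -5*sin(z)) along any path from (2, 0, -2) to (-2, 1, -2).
-5*sin(1)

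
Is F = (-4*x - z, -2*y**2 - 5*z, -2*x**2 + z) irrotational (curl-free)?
No, ∇×F = (5, 4*x - 1, 0)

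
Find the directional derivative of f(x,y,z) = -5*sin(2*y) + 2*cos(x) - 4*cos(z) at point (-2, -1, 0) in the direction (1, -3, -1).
2*sqrt(11)*(15*cos(2) + sin(2))/11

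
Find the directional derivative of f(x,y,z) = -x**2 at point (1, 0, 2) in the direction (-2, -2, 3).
4*sqrt(17)/17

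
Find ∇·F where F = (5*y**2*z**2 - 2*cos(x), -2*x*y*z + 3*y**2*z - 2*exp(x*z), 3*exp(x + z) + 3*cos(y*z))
-2*x*z + 6*y*z - 3*y*sin(y*z) + 3*exp(x + z) + 2*sin(x)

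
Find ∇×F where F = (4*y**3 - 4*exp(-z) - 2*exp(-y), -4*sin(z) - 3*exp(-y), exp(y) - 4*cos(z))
(exp(y) + 4*cos(z), 4*exp(-z), -12*y**2 - 2*exp(-y))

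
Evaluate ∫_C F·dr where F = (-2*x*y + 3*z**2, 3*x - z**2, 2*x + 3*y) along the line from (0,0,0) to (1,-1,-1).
1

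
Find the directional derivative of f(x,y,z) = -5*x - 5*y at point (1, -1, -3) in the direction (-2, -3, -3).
25*sqrt(22)/22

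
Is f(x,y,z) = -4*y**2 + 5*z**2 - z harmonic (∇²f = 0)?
No, ∇²f = 2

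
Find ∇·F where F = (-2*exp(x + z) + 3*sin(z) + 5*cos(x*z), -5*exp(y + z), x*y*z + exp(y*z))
x*y + y*exp(y*z) - 5*z*sin(x*z) - 2*exp(x + z) - 5*exp(y + z)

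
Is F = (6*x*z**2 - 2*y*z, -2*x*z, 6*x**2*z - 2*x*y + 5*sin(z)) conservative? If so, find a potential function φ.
Yes, F is conservative. φ = 3*x**2*z**2 - 2*x*y*z - 5*cos(z)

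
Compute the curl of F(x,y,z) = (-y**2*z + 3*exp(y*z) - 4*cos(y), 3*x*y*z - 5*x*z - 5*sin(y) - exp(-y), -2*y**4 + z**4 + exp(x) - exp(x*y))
(-3*x*y - x*exp(x*y) + 5*x - 8*y**3, -y**2 + y*exp(x*y) + 3*y*exp(y*z) - exp(x), 5*y*z - 3*z*exp(y*z) - 5*z - 4*sin(y))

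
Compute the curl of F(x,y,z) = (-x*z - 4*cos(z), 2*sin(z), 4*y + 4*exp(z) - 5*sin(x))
(4 - 2*cos(z), -x + 4*sin(z) + 5*cos(x), 0)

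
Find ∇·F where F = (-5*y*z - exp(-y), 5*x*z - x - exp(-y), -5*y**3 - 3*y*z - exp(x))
-3*y + exp(-y)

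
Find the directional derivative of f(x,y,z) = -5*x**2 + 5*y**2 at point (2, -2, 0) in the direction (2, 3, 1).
-50*sqrt(14)/7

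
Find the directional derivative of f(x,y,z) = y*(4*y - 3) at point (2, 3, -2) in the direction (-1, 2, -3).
3*sqrt(14)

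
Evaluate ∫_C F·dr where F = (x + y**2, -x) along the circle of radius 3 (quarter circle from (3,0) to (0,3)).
-45/2 - 9*pi/4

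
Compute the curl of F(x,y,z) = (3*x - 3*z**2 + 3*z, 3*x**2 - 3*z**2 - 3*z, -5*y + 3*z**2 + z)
(6*z - 2, 3 - 6*z, 6*x)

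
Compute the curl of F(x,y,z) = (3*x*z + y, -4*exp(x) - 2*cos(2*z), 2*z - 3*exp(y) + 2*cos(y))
(-3*exp(y) - 2*sin(y) - 4*sin(2*z), 3*x, -4*exp(x) - 1)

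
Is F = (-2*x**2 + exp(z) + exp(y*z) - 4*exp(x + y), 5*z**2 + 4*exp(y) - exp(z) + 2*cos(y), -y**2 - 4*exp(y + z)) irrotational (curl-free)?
No, ∇×F = (-2*y - 10*z + exp(z) - 4*exp(y + z), y*exp(y*z) + exp(z), -z*exp(y*z) + 4*exp(x + y))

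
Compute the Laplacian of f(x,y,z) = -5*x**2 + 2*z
-10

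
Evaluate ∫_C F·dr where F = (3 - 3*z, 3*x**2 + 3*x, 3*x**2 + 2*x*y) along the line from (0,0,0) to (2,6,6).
102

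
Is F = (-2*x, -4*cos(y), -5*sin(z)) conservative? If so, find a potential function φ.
Yes, F is conservative. φ = -x**2 - 4*sin(y) + 5*cos(z)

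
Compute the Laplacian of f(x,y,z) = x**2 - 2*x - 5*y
2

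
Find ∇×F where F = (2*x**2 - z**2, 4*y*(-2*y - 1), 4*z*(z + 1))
(0, -2*z, 0)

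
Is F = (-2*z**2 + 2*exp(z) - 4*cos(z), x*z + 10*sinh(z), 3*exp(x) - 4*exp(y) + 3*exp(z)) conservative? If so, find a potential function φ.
No, ∇×F = (-x - 4*exp(y) - 10*cosh(z), -4*z - 3*exp(x) + 2*exp(z) + 4*sin(z), z) ≠ 0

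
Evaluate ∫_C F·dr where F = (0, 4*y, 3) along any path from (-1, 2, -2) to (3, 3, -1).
13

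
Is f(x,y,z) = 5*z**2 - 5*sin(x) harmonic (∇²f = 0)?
No, ∇²f = 5*sin(x) + 10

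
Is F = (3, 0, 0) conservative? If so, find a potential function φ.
Yes, F is conservative. φ = 3*x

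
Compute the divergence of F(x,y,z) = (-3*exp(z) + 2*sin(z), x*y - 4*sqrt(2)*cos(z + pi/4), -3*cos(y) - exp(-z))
x + exp(-z)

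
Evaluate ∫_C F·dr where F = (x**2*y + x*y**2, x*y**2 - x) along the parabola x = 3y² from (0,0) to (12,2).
41672/35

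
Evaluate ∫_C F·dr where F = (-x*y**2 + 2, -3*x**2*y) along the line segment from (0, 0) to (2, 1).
0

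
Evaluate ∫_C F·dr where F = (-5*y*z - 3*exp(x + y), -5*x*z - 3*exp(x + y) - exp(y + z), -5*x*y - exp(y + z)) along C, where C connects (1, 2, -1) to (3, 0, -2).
-10 - exp(-2) + E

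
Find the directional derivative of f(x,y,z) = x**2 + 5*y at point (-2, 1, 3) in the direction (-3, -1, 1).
7*sqrt(11)/11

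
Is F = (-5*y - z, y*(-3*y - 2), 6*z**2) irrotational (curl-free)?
No, ∇×F = (0, -1, 5)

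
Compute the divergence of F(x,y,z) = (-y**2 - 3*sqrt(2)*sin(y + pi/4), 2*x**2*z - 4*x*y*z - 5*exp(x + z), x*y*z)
x*(y - 4*z)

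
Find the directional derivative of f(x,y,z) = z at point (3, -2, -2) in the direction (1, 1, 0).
0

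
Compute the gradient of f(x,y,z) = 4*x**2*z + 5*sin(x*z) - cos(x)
(8*x*z + 5*z*cos(x*z) + sin(x), 0, x*(4*x + 5*cos(x*z)))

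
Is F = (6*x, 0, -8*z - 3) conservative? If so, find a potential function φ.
Yes, F is conservative. φ = 3*x**2 - 4*z**2 - 3*z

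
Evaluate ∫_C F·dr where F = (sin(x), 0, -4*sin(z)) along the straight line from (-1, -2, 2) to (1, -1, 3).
4*cos(3) - 4*cos(2)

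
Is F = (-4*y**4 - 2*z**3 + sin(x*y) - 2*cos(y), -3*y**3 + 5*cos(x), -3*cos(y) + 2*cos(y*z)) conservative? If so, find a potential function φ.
No, ∇×F = (-2*z*sin(y*z) + 3*sin(y), -6*z**2, -x*cos(x*y) + 16*y**3 - 5*sin(x) - 2*sin(y)) ≠ 0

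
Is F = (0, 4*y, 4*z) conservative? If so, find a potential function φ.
Yes, F is conservative. φ = 2*y**2 + 2*z**2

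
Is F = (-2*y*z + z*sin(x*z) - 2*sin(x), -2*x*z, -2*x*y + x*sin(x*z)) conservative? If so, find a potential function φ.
Yes, F is conservative. φ = -2*x*y*z + 2*cos(x) - cos(x*z)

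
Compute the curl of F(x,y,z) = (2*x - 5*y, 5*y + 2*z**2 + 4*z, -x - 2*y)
(-4*z - 6, 1, 5)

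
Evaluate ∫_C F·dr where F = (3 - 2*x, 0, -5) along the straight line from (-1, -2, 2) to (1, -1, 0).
16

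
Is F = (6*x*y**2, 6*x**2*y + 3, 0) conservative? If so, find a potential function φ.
Yes, F is conservative. φ = 3*y*(x**2*y + 1)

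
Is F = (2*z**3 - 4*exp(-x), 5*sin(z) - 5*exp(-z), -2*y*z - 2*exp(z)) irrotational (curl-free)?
No, ∇×F = (-2*z - 5*cos(z) - 5*exp(-z), 6*z**2, 0)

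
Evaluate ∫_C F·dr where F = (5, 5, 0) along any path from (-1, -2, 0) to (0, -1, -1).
10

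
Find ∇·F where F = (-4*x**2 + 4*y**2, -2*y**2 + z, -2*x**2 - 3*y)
-8*x - 4*y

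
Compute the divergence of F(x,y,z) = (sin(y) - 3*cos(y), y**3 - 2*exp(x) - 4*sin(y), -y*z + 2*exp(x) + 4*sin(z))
3*y**2 - y - 4*cos(y) + 4*cos(z)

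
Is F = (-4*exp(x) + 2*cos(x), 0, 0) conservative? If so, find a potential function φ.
Yes, F is conservative. φ = -4*exp(x) + 2*sin(x)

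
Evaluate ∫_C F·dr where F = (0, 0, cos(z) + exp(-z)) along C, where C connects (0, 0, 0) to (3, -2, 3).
-exp(-3) + sin(3) + 1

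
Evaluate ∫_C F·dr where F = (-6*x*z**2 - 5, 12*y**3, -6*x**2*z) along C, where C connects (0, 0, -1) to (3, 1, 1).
-39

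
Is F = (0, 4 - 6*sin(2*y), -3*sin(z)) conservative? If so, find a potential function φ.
Yes, F is conservative. φ = 4*y + 3*cos(2*y) + 3*cos(z)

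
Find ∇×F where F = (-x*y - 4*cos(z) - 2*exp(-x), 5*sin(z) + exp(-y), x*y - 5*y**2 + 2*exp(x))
(x - 10*y - 5*cos(z), -y - 2*exp(x) + 4*sin(z), x)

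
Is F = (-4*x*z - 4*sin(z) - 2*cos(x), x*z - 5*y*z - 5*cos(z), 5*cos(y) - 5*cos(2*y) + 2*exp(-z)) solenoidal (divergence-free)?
No, ∇·F = -9*z + 2*sin(x) - 2*exp(-z)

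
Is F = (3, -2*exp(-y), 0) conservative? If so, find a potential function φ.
Yes, F is conservative. φ = 3*x + 2*exp(-y)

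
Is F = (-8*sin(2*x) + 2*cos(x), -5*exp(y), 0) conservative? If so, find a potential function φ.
Yes, F is conservative. φ = -5*exp(y) + 2*sin(x) + 4*cos(2*x)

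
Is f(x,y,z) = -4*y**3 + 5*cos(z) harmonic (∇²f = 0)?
No, ∇²f = -24*y - 5*cos(z)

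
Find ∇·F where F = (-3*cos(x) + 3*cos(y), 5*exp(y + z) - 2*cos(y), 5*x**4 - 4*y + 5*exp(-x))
5*exp(y + z) + 3*sin(x) + 2*sin(y)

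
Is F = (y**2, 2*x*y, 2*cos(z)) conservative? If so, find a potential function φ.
Yes, F is conservative. φ = x*y**2 + 2*sin(z)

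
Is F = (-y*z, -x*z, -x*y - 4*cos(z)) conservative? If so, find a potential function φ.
Yes, F is conservative. φ = -x*y*z - 4*sin(z)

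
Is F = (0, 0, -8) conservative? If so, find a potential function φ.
Yes, F is conservative. φ = -8*z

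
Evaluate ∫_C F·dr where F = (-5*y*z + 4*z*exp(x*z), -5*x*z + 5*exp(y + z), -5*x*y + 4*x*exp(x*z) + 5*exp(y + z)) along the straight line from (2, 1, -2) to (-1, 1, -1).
-20 - 5*exp(-1) - 4*exp(-4) + 4*E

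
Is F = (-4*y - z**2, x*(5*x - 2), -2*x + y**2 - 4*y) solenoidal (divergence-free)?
Yes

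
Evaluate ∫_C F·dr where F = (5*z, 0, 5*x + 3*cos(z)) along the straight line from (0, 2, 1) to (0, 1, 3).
-3*sin(1) + 3*sin(3)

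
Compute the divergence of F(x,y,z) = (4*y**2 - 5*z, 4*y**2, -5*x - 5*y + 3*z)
8*y + 3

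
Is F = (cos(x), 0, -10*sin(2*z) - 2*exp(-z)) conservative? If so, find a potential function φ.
Yes, F is conservative. φ = sin(x) + 5*cos(2*z) + 2*exp(-z)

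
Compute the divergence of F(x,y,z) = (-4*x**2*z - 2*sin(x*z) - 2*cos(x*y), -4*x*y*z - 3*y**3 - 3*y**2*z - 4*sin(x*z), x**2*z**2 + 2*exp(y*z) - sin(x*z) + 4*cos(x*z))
2*x**2*z - 12*x*z - 4*x*sin(x*z) - x*cos(x*z) - 9*y**2 - 6*y*z + 2*y*exp(y*z) + 2*y*sin(x*y) - 2*z*cos(x*z)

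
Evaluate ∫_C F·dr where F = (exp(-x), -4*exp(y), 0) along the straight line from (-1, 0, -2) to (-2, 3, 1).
-4*exp(3) - exp(2) + E + 4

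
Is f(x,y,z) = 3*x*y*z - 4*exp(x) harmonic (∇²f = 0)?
No, ∇²f = -4*exp(x)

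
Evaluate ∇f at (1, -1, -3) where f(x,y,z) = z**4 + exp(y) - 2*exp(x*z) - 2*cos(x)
(6*exp(-3) + 2*sin(1), exp(-1), -108 - 2*exp(-3))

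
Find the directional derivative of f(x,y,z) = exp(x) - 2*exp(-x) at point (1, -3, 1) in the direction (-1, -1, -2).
sqrt(6)*(-exp(2) - 2)*exp(-1)/6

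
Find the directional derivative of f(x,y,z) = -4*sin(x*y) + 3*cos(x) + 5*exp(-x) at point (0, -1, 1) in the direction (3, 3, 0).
-sqrt(2)/2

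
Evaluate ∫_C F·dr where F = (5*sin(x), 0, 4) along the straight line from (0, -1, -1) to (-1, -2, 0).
9 - 5*cos(1)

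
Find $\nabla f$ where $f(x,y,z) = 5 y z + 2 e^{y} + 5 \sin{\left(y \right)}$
(0, 5*z + 2*exp(y) + 5*cos(y), 5*y)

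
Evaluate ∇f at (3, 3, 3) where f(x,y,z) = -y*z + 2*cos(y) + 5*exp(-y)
(0, -3 - 2*sin(3) - 5*exp(-3), -3)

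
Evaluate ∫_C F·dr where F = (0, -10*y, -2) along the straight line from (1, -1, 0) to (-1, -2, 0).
-15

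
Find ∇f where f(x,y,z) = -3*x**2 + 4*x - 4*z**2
(4 - 6*x, 0, -8*z)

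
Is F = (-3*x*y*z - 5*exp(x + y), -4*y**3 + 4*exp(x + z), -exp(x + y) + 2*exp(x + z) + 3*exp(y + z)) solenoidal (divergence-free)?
No, ∇·F = -12*y**2 - 3*y*z - 5*exp(x + y) + 2*exp(x + z) + 3*exp(y + z)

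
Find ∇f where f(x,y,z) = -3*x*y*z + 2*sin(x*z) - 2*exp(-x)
(-3*y*z + 2*z*cos(x*z) + 2*exp(-x), -3*x*z, x*(-3*y + 2*cos(x*z)))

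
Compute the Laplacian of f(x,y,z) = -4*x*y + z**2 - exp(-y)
2 - exp(-y)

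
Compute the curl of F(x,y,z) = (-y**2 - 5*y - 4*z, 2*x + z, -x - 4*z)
(-1, -3, 2*y + 7)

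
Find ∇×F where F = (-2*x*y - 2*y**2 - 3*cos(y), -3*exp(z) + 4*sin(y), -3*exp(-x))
(3*exp(z), -3*exp(-x), 2*x + 4*y - 3*sin(y))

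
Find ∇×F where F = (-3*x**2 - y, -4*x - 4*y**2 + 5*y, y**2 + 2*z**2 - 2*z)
(2*y, 0, -3)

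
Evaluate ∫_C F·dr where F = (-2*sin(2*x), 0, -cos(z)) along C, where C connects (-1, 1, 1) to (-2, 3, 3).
cos(4) - sin(3) - cos(2) + sin(1)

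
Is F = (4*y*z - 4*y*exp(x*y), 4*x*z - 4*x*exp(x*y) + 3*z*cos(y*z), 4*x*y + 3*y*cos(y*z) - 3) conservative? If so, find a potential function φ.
Yes, F is conservative. φ = 4*x*y*z - 3*z - 4*exp(x*y) + 3*sin(y*z)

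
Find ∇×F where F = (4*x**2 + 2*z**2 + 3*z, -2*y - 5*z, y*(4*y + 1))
(8*y + 6, 4*z + 3, 0)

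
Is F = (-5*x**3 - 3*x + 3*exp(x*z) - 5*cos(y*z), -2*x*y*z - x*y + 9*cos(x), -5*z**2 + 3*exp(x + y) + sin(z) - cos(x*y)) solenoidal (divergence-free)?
No, ∇·F = -15*x**2 - 2*x*z - x + 3*z*exp(x*z) - 10*z + cos(z) - 3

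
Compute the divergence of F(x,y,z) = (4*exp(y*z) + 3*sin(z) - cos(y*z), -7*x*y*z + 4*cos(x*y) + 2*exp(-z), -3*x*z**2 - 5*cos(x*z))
x*(-13*z - 4*sin(x*y) + 5*sin(x*z))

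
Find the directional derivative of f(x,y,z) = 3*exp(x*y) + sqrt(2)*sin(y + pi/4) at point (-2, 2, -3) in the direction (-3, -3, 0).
-cos(pi/4 + 2)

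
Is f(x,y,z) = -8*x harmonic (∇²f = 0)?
Yes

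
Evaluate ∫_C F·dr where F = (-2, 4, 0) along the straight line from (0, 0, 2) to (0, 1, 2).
4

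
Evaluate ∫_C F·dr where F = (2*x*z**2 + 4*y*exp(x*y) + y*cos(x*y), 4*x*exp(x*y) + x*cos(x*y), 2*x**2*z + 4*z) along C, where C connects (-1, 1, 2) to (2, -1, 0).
-12 - 4*exp(-1) - sin(2) + 4*exp(-2) + sin(1)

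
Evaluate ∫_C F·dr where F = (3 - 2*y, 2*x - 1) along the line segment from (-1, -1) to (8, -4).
54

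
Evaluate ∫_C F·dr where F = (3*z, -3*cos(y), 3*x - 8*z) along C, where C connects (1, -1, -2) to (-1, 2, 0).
-3*sin(2) - 3*sin(1) + 22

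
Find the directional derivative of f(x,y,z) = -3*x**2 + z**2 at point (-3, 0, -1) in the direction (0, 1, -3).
3*sqrt(10)/5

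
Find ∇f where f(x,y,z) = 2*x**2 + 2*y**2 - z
(4*x, 4*y, -1)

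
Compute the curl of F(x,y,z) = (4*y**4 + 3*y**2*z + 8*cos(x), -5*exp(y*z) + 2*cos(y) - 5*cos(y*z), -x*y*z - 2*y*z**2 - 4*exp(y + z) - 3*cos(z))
(-x*z + 5*y*exp(y*z) - 5*y*sin(y*z) - 2*z**2 - 4*exp(y + z), y*(3*y + z), -16*y**3 - 6*y*z)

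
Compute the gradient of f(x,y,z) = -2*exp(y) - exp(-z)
(0, -2*exp(y), exp(-z))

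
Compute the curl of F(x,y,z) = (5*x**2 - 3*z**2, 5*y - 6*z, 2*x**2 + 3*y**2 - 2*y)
(6*y + 4, -4*x - 6*z, 0)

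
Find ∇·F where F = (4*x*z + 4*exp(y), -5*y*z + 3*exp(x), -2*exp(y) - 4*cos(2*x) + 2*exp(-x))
-z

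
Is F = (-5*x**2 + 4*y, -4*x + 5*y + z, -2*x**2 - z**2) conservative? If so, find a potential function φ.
No, ∇×F = (-1, 4*x, -8) ≠ 0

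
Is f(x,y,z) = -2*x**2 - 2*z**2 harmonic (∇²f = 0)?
No, ∇²f = -8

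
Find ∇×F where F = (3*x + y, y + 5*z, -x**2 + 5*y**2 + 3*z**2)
(10*y - 5, 2*x, -1)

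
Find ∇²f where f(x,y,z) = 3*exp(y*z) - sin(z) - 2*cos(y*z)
3*y**2*exp(y*z) + 2*y**2*cos(y*z) + z**2*(3*exp(y*z) + 2*cos(y*z)) + sin(z)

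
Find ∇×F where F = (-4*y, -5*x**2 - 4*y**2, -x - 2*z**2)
(0, 1, 4 - 10*x)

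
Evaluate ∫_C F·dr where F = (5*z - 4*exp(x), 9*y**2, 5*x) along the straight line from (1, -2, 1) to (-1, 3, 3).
8*sinh(1) + 85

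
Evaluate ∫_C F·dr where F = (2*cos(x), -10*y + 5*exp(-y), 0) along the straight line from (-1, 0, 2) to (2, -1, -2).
-5*E + 2*sin(1) + 2*sin(2)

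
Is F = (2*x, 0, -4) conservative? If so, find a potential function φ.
Yes, F is conservative. φ = x**2 - 4*z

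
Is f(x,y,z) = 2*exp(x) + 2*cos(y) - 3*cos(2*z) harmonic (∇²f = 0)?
No, ∇²f = 2*exp(x) - 2*cos(y) + 12*cos(2*z)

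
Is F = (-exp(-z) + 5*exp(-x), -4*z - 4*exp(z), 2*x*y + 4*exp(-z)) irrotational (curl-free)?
No, ∇×F = (2*x + 4*exp(z) + 4, -2*y + exp(-z), 0)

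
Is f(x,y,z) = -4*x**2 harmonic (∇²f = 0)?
No, ∇²f = -8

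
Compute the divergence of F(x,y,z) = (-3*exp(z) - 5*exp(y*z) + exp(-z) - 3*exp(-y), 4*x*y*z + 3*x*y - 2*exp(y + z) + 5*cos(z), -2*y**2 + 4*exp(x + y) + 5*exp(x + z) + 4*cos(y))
4*x*z + 3*x + 5*exp(x + z) - 2*exp(y + z)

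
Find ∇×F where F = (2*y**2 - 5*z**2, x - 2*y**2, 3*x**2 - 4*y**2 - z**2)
(-8*y, -6*x - 10*z, 1 - 4*y)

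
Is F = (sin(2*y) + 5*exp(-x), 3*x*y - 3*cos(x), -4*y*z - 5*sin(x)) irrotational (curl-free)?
No, ∇×F = (-4*z, 5*cos(x), 3*y + 3*sin(x) - 2*cos(2*y))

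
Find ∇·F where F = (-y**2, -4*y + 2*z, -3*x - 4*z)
-8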